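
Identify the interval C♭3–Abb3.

minor sixth

The letter names run C→A, a span of 5 letter steps, so the interval is some kind of sixth.
Cb to Abb is 8 semitones. A major sixth is 9, so 8 makes it minor.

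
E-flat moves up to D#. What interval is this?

augmented seventh

The letter names run E→D, a span of 6 letter steps, so the interval is some kind of seventh.
Eb to D# is 12 semitones. A major seventh is 11, so 12 makes it augmented.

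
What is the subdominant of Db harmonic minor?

Gb

Degree 4 takes the letter 3 steps above D, which is G.
In harmonic minor, degree 4 sits 5 semitones above the tonic. Db + 5 semitones is pitch class 6, spelled on G as Gb.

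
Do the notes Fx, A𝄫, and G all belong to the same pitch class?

Yes

F## is pitch class 7; Abb is pitch class 7; G is pitch class 7.
All spellings map to pitch class 7, so they are enharmonically equivalent.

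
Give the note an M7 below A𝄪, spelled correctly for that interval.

B#

A down a major seventh is Bb, so the target letter is B.
From A##, a major seventh is 11 semitones down: B#.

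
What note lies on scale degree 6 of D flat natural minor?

The Db natural minor scale runs Db Eb Fb Gb Ab Bbb Cb.
Degree 6 is Bbb.

Bbb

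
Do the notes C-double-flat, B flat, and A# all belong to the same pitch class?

Cbb is pitch class 10; Bb is pitch class 10; A# is pitch class 10.
All spellings map to pitch class 10, so they are enharmonically equivalent.

Yes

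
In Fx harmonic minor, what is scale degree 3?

A#

Degree 3 takes the letter 2 steps above F, which is A.
In harmonic minor, degree 3 sits 3 semitones above the tonic. F## + 3 semitones is pitch class 10, spelled on A as A#.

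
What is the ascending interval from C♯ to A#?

major sixth

The letter names run C→A, a span of 5 letter steps, so the interval is some kind of sixth.
C# to A# is 9 semitones. A major sixth is 9, so 9 makes it major.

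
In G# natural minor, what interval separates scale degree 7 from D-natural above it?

minor sixth

Scale degree 7 of G# natural minor is F#.
F# up to D: letters F→D make it a sixth; 8 semitones makes it minor.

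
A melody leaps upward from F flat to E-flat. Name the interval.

major seventh

Counting letters F–G–A–B–C–D–E gives a seventh.
Fb→Eb = 11 semitones, exactly the major seventh.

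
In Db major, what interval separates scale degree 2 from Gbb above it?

diminished third

Scale degree 2 of Db major is Eb.
Eb up to Gbb: letters E→G make it a third; 2 semitones makes it diminished.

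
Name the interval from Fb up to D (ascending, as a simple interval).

Counting letters F–G–A–B–C–D gives a sixth.
Fb→D = 10 semitones, 1 wider than the major sixth (9), so augmented.

augmented sixth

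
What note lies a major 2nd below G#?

G down a major second is F, so the target letter is F.
From G#, a major second is 2 semitones down: F#.

F#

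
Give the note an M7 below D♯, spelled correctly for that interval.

E

A seventh below D lands on the letter E.
A major seventh spans 11 semitones, so D# moves to pitch class 4. On the letter E that is E.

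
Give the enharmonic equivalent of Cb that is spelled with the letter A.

Cb is pitch class 11. The letter A alone is pitch class 9.
To reach pitch class 11 from A requires an offset of +2 semitones, i.e. double sharp: A##.

A##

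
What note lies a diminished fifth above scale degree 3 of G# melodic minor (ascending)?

Scale degree 3 of G# melodic minor (ascending) is B.
A diminished fifth (6 semitones) above B lands on the letter F, giving F.

F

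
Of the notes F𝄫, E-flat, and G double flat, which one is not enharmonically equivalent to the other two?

In 12-tone equal temperament, enharmonic equivalents share a pitch class. Fbb is pitch class 3; Eb is pitch class 3; Gbb is pitch class 5.
Fbb and Eb share pitch class 3, while Gbb is pitch class 5.

Gbb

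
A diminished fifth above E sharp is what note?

B

A fifth above E lands on the letter B.
A diminished fifth spans 6 semitones, so E# moves to pitch class 11. On the letter B that is B.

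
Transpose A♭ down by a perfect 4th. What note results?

Eb

A down a perfect fourth is E, so the target letter is E.
From Ab, a perfect fourth is 5 semitones down: Eb.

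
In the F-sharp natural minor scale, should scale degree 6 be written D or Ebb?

Each scale degree takes a distinct letter name. Degree 6 of a scale on F must use the letter D.
D and Ebb are enharmonically the same pitch, but only D uses the letter D, so it is the correct spelling here.

D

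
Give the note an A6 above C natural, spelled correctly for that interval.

A#

A sixth above C lands on the letter A.
An augmented sixth spans 10 semitones, so C moves to pitch class 10. On the letter A that is A#.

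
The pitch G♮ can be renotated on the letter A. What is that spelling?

Plain A sits 2 semitones above G, so on the letter A the same pitch needs a double flat: Abb.

Abb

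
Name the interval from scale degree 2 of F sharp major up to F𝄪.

major seventh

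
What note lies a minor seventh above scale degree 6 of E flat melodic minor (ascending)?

Bb

Scale degree 6 of Eb melodic minor (ascending) is C.
A minor seventh (10 semitones) above C lands on the letter B, giving Bb.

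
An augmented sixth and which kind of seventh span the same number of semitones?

minor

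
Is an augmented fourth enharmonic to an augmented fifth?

No

An augmented fourth spans 6 semitones; an augmented fifth spans 8.
The spans differ, so they are not enharmonic equivalents.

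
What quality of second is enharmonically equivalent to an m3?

augmented

A minor third spans 3 semitones.
A second spanning 3 semitones is augmented (the major second is 2).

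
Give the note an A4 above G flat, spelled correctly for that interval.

A fourth above G lands on the letter C.
An augmented fourth spans 6 semitones, so Gb moves to pitch class 0. On the letter C that is C.

C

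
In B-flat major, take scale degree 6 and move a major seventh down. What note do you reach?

Scale degree 6 of Bb major is G.
A major seventh (11 semitones) below G lands on the letter A, giving Ab.

Ab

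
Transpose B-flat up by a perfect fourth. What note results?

A fourth above B lands on the letter E.
A perfect fourth spans 5 semitones, so Bb moves to pitch class 3. On the letter E that is Eb.

Eb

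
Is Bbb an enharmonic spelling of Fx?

No

Two spellings are enharmonically equivalent only if they share a pitch class.
Here Bbb → 9, F## → 7; 7 ≠ 9, so they are not.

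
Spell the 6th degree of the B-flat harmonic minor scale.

Gb

Degree 6 takes the letter 5 steps above B, which is G.
In harmonic minor, degree 6 sits 8 semitones above the tonic. Bb + 8 semitones is pitch class 6, spelled on G as Gb.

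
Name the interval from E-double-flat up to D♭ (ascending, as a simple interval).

major seventh

The letter names run E→D, a span of 6 letter steps, so the interval is some kind of seventh.
Ebb to Db is 11 semitones. A major seventh is 11, so 11 makes it major.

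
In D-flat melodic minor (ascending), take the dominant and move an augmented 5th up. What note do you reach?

The dominant of Db melodic minor (ascending) is Ab.
An augmented fifth (8 semitones) above Ab lands on the letter E, giving E.

E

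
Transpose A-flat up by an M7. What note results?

A seventh above A lands on the letter G.
A major seventh spans 11 semitones, so Ab moves to pitch class 7. On the letter G that is G.

G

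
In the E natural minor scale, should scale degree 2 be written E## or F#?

Each scale degree takes a distinct letter name. Degree 2 of a scale on E must use the letter F.
F# and E## are enharmonically the same pitch, but only F# uses the letter F, so it is the correct spelling here.

F#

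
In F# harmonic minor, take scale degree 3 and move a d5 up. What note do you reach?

Eb

Scale degree 3 of F# harmonic minor is A.
A diminished fifth (6 semitones) above A lands on the letter E, giving Eb.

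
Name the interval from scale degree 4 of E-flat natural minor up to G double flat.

diminished seventh

Scale degree 4 of Eb natural minor is Ab.
Ab up to Gbb: letters A→G make it a seventh; 9 semitones makes it diminished.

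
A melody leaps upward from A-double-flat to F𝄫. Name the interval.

Counting letters A–B–C–D–E–F gives a sixth.
Abb→Fbb = 8 semitones, 1 narrower than the major sixth (9), so minor.

minor sixth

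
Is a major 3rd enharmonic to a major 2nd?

No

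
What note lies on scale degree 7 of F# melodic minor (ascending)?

Degree 7 takes the letter 6 steps above F, which is E.
In melodic minor (ascending), degree 7 sits 11 semitones above the tonic. F# + 11 semitones is pitch class 5, spelled on E as E#.

E#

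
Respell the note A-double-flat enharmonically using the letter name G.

G

Abb is pitch class 7. The letter G alone is pitch class 7.
Pitch class 7 on G needs no accidental: G.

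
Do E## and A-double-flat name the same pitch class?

E## is pitch class 6; Abb is pitch class 7.
The pitch classes differ (6 vs. 7), so they are not enharmonic equivalents.

No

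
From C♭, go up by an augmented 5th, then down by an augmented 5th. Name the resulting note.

Cb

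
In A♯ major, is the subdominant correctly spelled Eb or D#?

Each scale degree takes a distinct letter name. Degree 4 of a scale on A must use the letter D.
D# and Eb are enharmonically the same pitch, but only D# uses the letter D, so it is the correct spelling here.

D#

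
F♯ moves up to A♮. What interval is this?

minor third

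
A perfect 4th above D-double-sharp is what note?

A fourth above D lands on the letter G.
A perfect fourth spans 5 semitones, so D## moves to pitch class 9. On the letter G that is G##.

G##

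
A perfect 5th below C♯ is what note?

A fifth below C lands on the letter F.
A perfect fifth spans 7 semitones, so C# moves to pitch class 6. On the letter F that is F#.

F#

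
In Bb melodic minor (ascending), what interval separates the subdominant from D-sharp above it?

augmented seventh

The subdominant of Bb melodic minor (ascending) is Eb.
Eb up to D#: letters E→D make it a seventh; 12 semitones makes it augmented.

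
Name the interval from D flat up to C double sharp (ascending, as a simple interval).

Counting letters D–E–F–G–A–B–C gives a seventh.
Db→C## = 13 semitones, 2 wider than the major seventh (11), so doubly augmented.

doubly augmented seventh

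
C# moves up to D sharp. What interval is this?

Counting letters C–D gives a second.
C#→D# = 2 semitones, exactly the major second.

major second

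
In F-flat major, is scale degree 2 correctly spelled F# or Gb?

Gb

Each scale degree takes a distinct letter name. Degree 2 of a scale on F must use the letter G.
Gb and F# are enharmonically the same pitch, but only Gb uses the letter G, so it is the correct spelling here.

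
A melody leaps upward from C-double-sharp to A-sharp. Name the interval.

The letter names run C→A, a span of 5 letter steps, so the interval is some kind of sixth.
C## to A# is 8 semitones. A major sixth is 9, so 8 makes it minor.

minor sixth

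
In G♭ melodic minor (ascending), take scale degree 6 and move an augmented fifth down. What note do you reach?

Scale degree 6 of Gb melodic minor (ascending) is Eb.
An augmented fifth (8 semitones) below Eb lands on the letter A, giving Abb.

Abb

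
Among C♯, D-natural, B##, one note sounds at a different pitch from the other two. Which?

In 12-tone equal temperament, enharmonic equivalents share a pitch class. C# is pitch class 1; D is pitch class 2; B## is pitch class 1.
C# and B## share pitch class 1, while D is pitch class 2.

D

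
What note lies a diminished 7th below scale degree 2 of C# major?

E##

Scale degree 2 of C# major is D#.
A diminished seventh (9 semitones) below D# lands on the letter E, giving E##.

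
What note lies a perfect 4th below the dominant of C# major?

The dominant of C# major is G#.
A perfect fourth (5 semitones) below G# lands on the letter D, giving D#.

D#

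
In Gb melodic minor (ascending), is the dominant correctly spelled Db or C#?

Each scale degree takes a distinct letter name. Degree 5 of a scale on G must use the letter D.
Db and C# are enharmonically the same pitch, but only Db uses the letter D, so it is the correct spelling here.

Db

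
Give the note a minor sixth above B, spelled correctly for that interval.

G

B up a major sixth is G#, so the target letter is G.
From B, a minor sixth is 8 semitones up: G.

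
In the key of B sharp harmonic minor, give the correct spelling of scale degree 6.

The B# harmonic minor scale runs B# C## D# E# F## G# A##.
Degree 6 is G#.

G#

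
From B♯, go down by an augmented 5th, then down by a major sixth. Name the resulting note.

G

An augmented fifth down from B# is E (letter E, 8 semitones down).
A major sixth down from E is G (letter G, 9 semitones down).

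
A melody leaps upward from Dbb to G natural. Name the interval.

doubly augmented fourth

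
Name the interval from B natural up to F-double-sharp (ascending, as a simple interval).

The letter names run B→F, a span of 4 letter steps, so the interval is some kind of fifth.
B to F## is 8 semitones. A perfect fifth is 7, so 8 makes it augmented.

augmented fifth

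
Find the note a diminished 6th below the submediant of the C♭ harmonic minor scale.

The submediant of Cb harmonic minor is Abb.
A diminished sixth (7 semitones) below Abb lands on the letter C, giving C.

C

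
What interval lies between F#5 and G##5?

The letter names run F→G, a span of 1 letter step, so the interval is some kind of second.
F# to G## is 3 semitones. A major second is 2, so 3 makes it augmented.

augmented second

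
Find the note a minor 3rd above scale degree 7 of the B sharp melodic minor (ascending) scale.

Scale degree 7 of B# melodic minor (ascending) is A##.
A minor third (3 semitones) above A## lands on the letter C, giving C##.

C##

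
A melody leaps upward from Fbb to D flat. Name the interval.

The letter names run F→D, a span of 5 letter steps, so the interval is some kind of sixth.
Fbb to Db is 10 semitones. A major sixth is 9, so 10 makes it augmented.

augmented sixth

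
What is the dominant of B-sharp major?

F##

Degree 5 takes the letter 4 steps above B, which is F.
In major, degree 5 sits 7 semitones above the tonic. B# + 7 semitones is pitch class 7, spelled on F as F##.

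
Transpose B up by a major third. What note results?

B up a major third is D#, so the target letter is D.
From B, a major third is 4 semitones up: D#.

D#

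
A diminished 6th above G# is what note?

A sixth above G lands on the letter E.
A diminished sixth spans 7 semitones, so G# moves to pitch class 3. On the letter E that is Eb.

Eb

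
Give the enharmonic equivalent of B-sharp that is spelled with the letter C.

C

B# is pitch class 0. The letter C alone is pitch class 0.
Pitch class 0 on C needs no accidental: C.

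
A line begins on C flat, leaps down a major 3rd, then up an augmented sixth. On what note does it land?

F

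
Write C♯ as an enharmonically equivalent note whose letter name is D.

C# is pitch class 1. The letter D alone is pitch class 2.
To reach pitch class 1 from D requires an offset of -1 semitone, i.e. flat: Db.

Db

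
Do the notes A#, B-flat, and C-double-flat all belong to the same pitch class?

A# is pitch class 10; Bb is pitch class 10; Cbb is pitch class 10.
All spellings map to pitch class 10, so they are enharmonically equivalent.

Yes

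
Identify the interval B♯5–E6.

Counting letters B–C–D–E gives a fourth.
B#→E = 4 semitones, 1 narrower than the perfect fourth (5), so diminished.

diminished fourth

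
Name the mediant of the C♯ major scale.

E#

The C# major scale runs C# D# E# F# G# A# B#.
Degree 3 is E#.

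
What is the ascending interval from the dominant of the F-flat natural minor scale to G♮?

The dominant of Fb natural minor is Cb.
Cb up to G: letters C→G make it a fifth; 8 semitones makes it augmented.

augmented fifth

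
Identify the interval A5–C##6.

The letter names run A→C, a span of 2 letter steps, so the interval is some kind of third.
A to C## is 5 semitones. A major third is 4, so 5 makes it augmented.

augmented third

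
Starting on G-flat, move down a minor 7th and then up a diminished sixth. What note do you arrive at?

A minor seventh down from Gb is Ab (letter A, 10 semitones down).
A diminished sixth up from Ab is Fbb (letter F, 7 semitones up).

Fbb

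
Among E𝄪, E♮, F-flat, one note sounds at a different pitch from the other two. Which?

In 12-tone equal temperament, enharmonic equivalents share a pitch class. E## is pitch class 6; E is pitch class 4; Fb is pitch class 4.
E and Fb share pitch class 4, while E## is pitch class 6.

E##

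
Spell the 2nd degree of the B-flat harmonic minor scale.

Degree 2 takes the letter 1 step above B, which is C.
In harmonic minor, degree 2 sits 2 semitones above the tonic. Bb + 2 semitones is pitch class 0, spelled on C as C.

C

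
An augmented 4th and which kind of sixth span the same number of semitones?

An augmented fourth spans 6 semitones.
A sixth spanning 6 semitones is doubly diminished (the major sixth is 9).

doubly diminished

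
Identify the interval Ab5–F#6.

augmented sixth

The letter names run A→F, a span of 5 letter steps, so the interval is some kind of sixth.
Ab to F# is 10 semitones. A major sixth is 9, so 10 makes it augmented.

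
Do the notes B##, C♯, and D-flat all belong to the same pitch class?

B## = pitch class 1 and C# = pitch class 1 and Db = pitch class 1 — the same pitch class, so they are enharmonic equivalents.

Yes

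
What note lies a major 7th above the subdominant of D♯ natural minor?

F##

The subdominant of D# natural minor is G#.
A major seventh (11 semitones) above G# lands on the letter F, giving F##.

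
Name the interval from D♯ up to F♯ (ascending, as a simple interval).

Counting letters D–E–F gives a third.
D#→F# = 3 semitones, 1 narrower than the major third (4), so minor.

minor third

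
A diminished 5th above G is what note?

A fifth above G lands on the letter D.
A diminished fifth spans 6 semitones, so G moves to pitch class 1. On the letter D that is Db.

Db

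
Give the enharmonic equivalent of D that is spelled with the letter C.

C##

D is pitch class 2. The letter C alone is pitch class 0.
To reach pitch class 2 from C requires an offset of +2 semitones, i.e. double sharp: C##.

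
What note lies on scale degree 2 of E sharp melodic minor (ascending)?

F##

The E# melodic minor (ascending) scale runs E# F## G# A# B# C## D##.
Degree 2 is F##.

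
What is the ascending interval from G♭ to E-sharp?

The letter names run G→E, a span of 5 letter steps, so the interval is some kind of sixth.
Gb to E# is 11 semitones. A major sixth is 9, so 11 makes it doubly augmented.

doubly augmented sixth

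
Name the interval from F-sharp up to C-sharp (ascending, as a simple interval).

Counting letters F–G–A–B–C gives a fifth.
F#→C# = 7 semitones, exactly the perfect fifth.

perfect fifth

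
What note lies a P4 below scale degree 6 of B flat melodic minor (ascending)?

D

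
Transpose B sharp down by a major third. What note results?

B down a major third is G, so the target letter is G.
From B#, a major third is 4 semitones down: G#.

G#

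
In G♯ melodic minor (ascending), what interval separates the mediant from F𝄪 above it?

augmented fifth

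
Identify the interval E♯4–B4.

diminished fifth

Counting letters E–F–G–A–B gives a fifth.
E#→B = 6 semitones, 1 narrower than the perfect fifth (7), so diminished.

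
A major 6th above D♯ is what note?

D up a major sixth is B, so the target letter is B.
From D#, a major sixth is 9 semitones up: B#.

B#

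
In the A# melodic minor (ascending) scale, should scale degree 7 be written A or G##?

Each scale degree takes a distinct letter name. Degree 7 of a scale on A must use the letter G.
G## and A are enharmonically the same pitch, but only G## uses the letter G, so it is the correct spelling here.

G##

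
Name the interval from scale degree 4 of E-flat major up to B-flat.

major second

Scale degree 4 of Eb major is Ab.
Ab up to Bb: letters A→B make it a second; 2 semitones makes it major.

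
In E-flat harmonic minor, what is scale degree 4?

Ab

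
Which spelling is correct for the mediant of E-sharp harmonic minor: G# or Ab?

G#

Each scale degree takes a distinct letter name. Degree 3 of a scale on E must use the letter G.
G# and Ab are enharmonically the same pitch, but only G# uses the letter G, so it is the correct spelling here.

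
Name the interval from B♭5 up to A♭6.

The letter names run B→A, a span of 6 letter steps, so the interval is some kind of seventh.
Bb to Ab is 10 semitones. A major seventh is 11, so 10 makes it minor.

minor seventh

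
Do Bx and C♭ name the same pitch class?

No

Two spellings are enharmonically equivalent only if they share a pitch class.
Here B## → 1, Cb → 11; 1 ≠ 11, so they are not.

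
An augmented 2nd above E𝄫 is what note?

F

A second above E lands on the letter F.
An augmented second spans 3 semitones, so Ebb moves to pitch class 5. On the letter F that is F.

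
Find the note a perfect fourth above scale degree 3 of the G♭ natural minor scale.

Ebb

Scale degree 3 of Gb natural minor is Bbb.
A perfect fourth (5 semitones) above Bbb lands on the letter E, giving Ebb.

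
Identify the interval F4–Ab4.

minor third

Counting letters F–G–A gives a third.
F→Ab = 3 semitones, 1 narrower than the major third (4), so minor.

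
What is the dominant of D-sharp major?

A#

The D# major scale runs D# E# F## G# A# B# C##.
Degree 5 is A#.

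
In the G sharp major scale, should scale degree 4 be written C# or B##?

C#

Each scale degree takes a distinct letter name. Degree 4 of a scale on G must use the letter C.
C# and B## are enharmonically the same pitch, but only C# uses the letter C, so it is the correct spelling here.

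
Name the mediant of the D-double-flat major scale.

Degree 3 takes the letter 2 steps above D, which is F.
In major, degree 3 sits 4 semitones above the tonic. Dbb + 4 semitones is pitch class 4, spelled on F as Fb.

Fb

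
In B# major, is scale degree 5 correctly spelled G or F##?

Each scale degree takes a distinct letter name. Degree 5 of a scale on B must use the letter F.
F## and G are enharmonically the same pitch, but only F## uses the letter F, so it is the correct spelling here.

F##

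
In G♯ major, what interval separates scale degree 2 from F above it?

Scale degree 2 of G# major is A#.
A# up to F: letters A→F make it a sixth; 7 semitones makes it diminished.

diminished sixth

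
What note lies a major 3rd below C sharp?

C down a major third is Ab, so the target letter is A.
From C#, a major third is 4 semitones down: A.

A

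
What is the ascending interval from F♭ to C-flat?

The letter names run F→C, a span of 4 letter steps, so the interval is some kind of fifth.
Fb to Cb is 7 semitones. A perfect fifth is 7, so 7 makes it perfect.

perfect fifth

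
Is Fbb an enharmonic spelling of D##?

No

Two spellings are enharmonically equivalent only if they share a pitch class.
Here Fbb → 3, D## → 4; 3 ≠ 4, so they are not.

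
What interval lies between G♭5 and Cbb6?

diminished fourth

The letter names run G→C, a span of 3 letter steps, so the interval is some kind of fourth.
Gb to Cbb is 4 semitones. A perfect fourth is 5, so 4 makes it diminished.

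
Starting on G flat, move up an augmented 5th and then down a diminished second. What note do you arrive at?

An augmented fifth up from Gb is D (letter D, 8 semitones up).
A diminished second down from D is C## (letter C, 0 semitones down).

C##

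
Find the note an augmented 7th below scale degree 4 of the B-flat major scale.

Scale degree 4 of Bb major is Eb.
An augmented seventh (12 semitones) below Eb lands on the letter F, giving Fbb.

Fbb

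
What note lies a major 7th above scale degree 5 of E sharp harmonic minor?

A##

Scale degree 5 of E# harmonic minor is B#.
A major seventh (11 semitones) above B# lands on the letter A, giving A##.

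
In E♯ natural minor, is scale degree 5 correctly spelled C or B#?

Each scale degree takes a distinct letter name. Degree 5 of a scale on E must use the letter B.
B# and C are enharmonically the same pitch, but only B# uses the letter B, so it is the correct spelling here.

B#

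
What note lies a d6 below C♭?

A sixth below C lands on the letter E.
A diminished sixth spans 7 semitones, so Cb moves to pitch class 4. On the letter E that is E.

E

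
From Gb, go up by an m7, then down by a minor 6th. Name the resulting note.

A minor seventh up from Gb is Fb (letter F, 10 semitones up).
A minor sixth down from Fb is Ab (letter A, 8 semitones down).

Ab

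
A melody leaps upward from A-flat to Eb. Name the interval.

perfect fifth

The letter names run A→E, a span of 4 letter steps, so the interval is some kind of fifth.
Ab to Eb is 7 semitones. A perfect fifth is 7, so 7 makes it perfect.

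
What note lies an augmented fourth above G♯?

G up a perfect fourth is C, so the target letter is C.
From G#, an augmented fourth is 6 semitones up: C##.

C##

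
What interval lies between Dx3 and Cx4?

minor seventh

Counting letters D–E–F–G–A–B–C gives a seventh.
D##→C## = 10 semitones, 1 narrower than the major seventh (11), so minor.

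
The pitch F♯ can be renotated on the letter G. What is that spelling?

Gb

Plain G sits 1 semitone above F#, so on the letter G the same pitch needs a flat: Gb.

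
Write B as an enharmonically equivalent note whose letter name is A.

A##

B is pitch class 11. The letter A alone is pitch class 9.
To reach pitch class 11 from A requires an offset of +2 semitones, i.e. double sharp: A##.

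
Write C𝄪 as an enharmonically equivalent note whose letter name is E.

C## is pitch class 2. The letter E alone is pitch class 4.
To reach pitch class 2 from E requires an offset of -2 semitones, i.e. double flat: Ebb.

Ebb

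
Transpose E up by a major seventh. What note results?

D#

E up a major seventh is D#, so the target letter is D.
From E, a major seventh is 11 semitones up: D#.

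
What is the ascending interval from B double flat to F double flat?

Counting letters B–C–D–E–F gives a fifth.
Bbb→Fbb = 6 semitones, 1 narrower than the perfect fifth (7), so diminished.

diminished fifth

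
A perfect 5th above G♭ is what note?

A fifth above G lands on the letter D.
A perfect fifth spans 7 semitones, so Gb moves to pitch class 1. On the letter D that is Db.

Db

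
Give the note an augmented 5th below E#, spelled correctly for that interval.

A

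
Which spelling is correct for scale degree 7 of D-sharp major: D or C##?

Each scale degree takes a distinct letter name. Degree 7 of a scale on D must use the letter C.
C## and D are enharmonically the same pitch, but only C## uses the letter C, so it is the correct spelling here.

C##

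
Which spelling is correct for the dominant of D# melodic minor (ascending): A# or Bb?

A#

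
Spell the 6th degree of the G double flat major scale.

Ebb

The Gbb major scale runs Gbb Abb Bbb Cbb Dbb Ebb Fb.
Degree 6 is Ebb.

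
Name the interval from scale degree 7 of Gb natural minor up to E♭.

Scale degree 7 of Gb natural minor is Fb.
Fb up to Eb: letters F→E make it a seventh; 11 semitones makes it major.

major seventh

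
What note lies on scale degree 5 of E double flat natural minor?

Bbb

The Ebb natural minor scale runs Ebb Fb Gbb Abb Bbb Cbb Dbb.
Degree 5 is Bbb.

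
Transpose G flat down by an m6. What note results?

G down a major sixth is Bb, so the target letter is B.
From Gb, a minor sixth is 8 semitones down: Bb.

Bb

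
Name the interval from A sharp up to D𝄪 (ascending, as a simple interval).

augmented fourth

Counting letters A–B–C–D gives a fourth.
A#→D## = 6 semitones, 1 wider than the perfect fourth (5), so augmented.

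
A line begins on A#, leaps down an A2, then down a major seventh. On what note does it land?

Ab

An augmented second down from A# is G (letter G, 3 semitones down).
A major seventh down from G is Ab (letter A, 11 semitones down).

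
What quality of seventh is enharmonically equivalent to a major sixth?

A major sixth spans 9 semitones.
A seventh spanning 9 semitones is diminished (the major seventh is 11).

diminished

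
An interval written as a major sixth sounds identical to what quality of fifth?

doubly augmented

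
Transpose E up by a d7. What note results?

E up a major seventh is D#, so the target letter is D.
From E, a diminished seventh is 9 semitones up: Db.

Db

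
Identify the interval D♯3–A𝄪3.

augmented fifth

Counting letters D–E–F–G–A gives a fifth.
D#→A## = 8 semitones, 1 wider than the perfect fifth (7), so augmented.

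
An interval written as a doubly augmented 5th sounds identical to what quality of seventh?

A doubly augmented fifth spans 9 semitones.
A seventh spanning 9 semitones is diminished (the major seventh is 11).

diminished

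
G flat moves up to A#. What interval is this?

doubly augmented second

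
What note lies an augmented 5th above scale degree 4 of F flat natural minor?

Scale degree 4 of Fb natural minor is Bbb.
An augmented fifth (8 semitones) above Bbb lands on the letter F, giving F.

F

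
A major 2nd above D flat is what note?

Eb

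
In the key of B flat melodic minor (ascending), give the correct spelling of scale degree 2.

Degree 2 takes the letter 1 step above B, which is C.
In melodic minor (ascending), degree 2 sits 2 semitones above the tonic. Bb + 2 semitones is pitch class 0, spelled on C as C.

C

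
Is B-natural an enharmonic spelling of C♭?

Yes

B is pitch class 11; Cb is pitch class 11.
All spellings map to pitch class 11, so they are enharmonically equivalent.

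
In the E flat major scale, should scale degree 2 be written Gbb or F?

F

Each scale degree takes a distinct letter name. Degree 2 of a scale on E must use the letter F.
F and Gbb are enharmonically the same pitch, but only F uses the letter F, so it is the correct spelling here.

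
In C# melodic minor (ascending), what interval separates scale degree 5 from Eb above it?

Scale degree 5 of C# melodic minor (ascending) is G#.
G# up to Eb: letters G→E make it a sixth; 7 semitones makes it diminished.

diminished sixth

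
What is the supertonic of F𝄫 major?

Degree 2 takes the letter 1 step above F, which is G.
In major, degree 2 sits 2 semitones above the tonic. Fbb + 2 semitones is pitch class 5, spelled on G as Gbb.

Gbb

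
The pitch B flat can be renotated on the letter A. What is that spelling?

Bb is pitch class 10. The letter A alone is pitch class 9.
To reach pitch class 10 from A requires an offset of +1 semitone, i.e. sharp: A#.

A#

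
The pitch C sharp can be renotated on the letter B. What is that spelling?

B##

Plain B sits 2 semitones below C#, so on the letter B the same pitch needs a double sharp: B##.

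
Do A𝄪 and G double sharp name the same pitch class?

A## is pitch class 11; G## is pitch class 9.
The pitch classes differ (11 vs. 9), so they are not enharmonic equivalents.

No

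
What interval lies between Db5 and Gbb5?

Counting letters D–E–F–G gives a fourth.
Db→Gbb = 4 semitones, 1 narrower than the perfect fourth (5), so diminished.

diminished fourth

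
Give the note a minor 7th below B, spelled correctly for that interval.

C#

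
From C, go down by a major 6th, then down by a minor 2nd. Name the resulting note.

D

A major sixth down from C is Eb (letter E, 9 semitones down).
A minor second down from Eb is D (letter D, 1 semitone down).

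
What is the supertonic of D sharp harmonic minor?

E#

Degree 2 takes the letter 1 step above D, which is E.
In harmonic minor, degree 2 sits 2 semitones above the tonic. D# + 2 semitones is pitch class 5, spelled on E as E#.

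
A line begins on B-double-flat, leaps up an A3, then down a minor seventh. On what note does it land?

E

An augmented third up from Bbb is D (letter D, 5 semitones up).
A minor seventh down from D is E (letter E, 10 semitones down).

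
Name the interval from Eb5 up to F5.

The letter names run E→F, a span of 1 letter step, so the interval is some kind of second.
Eb to F is 2 semitones. A major second is 2, so 2 makes it major.

major second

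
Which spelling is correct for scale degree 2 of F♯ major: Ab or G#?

Each scale degree takes a distinct letter name. Degree 2 of a scale on F must use the letter G.
G# and Ab are enharmonically the same pitch, but only G# uses the letter G, so it is the correct spelling here.

G#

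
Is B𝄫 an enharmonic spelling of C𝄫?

No

Two spellings are enharmonically equivalent only if they share a pitch class.
Here Bbb → 9, Cbb → 10; 9 ≠ 10, so they are not.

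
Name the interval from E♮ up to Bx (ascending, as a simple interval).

The letter names run E→B, a span of 4 letter steps, so the interval is some kind of fifth.
E to B## is 9 semitones. A perfect fifth is 7, so 9 makes it doubly augmented.

doubly augmented fifth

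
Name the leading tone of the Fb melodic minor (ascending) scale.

Eb

Degree 7 takes the letter 6 steps above F, which is E.
In melodic minor (ascending), degree 7 sits 11 semitones above the tonic. Fb + 11 semitones is pitch class 3, spelled on E as Eb.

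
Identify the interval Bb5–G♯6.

The letter names run B→G, a span of 5 letter steps, so the interval is some kind of sixth.
Bb to G# is 10 semitones. A major sixth is 9, so 10 makes it augmented.

augmented sixth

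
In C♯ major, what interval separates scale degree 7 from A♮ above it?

diminished seventh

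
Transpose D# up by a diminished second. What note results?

A second above D lands on the letter E.
A diminished second spans 0 semitones, so D# moves to pitch class 3. On the letter E that is Eb.

Eb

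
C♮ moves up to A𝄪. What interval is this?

doubly augmented sixth

Counting letters C–D–E–F–G–A gives a sixth.
C→A## = 11 semitones, 2 wider than the major sixth (9), so doubly augmented.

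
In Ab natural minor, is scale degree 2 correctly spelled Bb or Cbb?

Each scale degree takes a distinct letter name. Degree 2 of a scale on A must use the letter B.
Bb and Cbb are enharmonically the same pitch, but only Bb uses the letter B, so it is the correct spelling here.

Bb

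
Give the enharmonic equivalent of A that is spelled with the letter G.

G##

A is pitch class 9. The letter G alone is pitch class 7.
To reach pitch class 9 from G requires an offset of +2 semitones, i.e. double sharp: G##.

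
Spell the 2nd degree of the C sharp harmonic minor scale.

Degree 2 takes the letter 1 step above C, which is D.
In harmonic minor, degree 2 sits 2 semitones above the tonic. C# + 2 semitones is pitch class 3, spelled on D as D#.

D#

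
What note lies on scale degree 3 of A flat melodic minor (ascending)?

Cb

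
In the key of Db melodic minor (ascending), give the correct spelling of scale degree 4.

Gb

The Db melodic minor (ascending) scale runs Db Eb Fb Gb Ab Bb C.
Degree 4 is Gb.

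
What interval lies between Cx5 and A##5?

major sixth

Counting letters C–D–E–F–G–A gives a sixth.
C##→A## = 9 semitones, exactly the major sixth.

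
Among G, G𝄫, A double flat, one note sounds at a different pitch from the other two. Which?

In 12-tone equal temperament, enharmonic equivalents share a pitch class. G is pitch class 7; Gbb is pitch class 5; Abb is pitch class 7.
G and Abb share pitch class 7, while Gbb is pitch class 5.

Gbb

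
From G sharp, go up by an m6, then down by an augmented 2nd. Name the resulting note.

A minor sixth up from G# is E (letter E, 8 semitones up).
An augmented second down from E is Db (letter D, 3 semitones down).

Db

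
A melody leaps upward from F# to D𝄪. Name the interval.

augmented sixth

Counting letters F–G–A–B–C–D gives a sixth.
F#→D## = 10 semitones, 1 wider than the major sixth (9), so augmented.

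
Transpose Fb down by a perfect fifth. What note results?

F down a perfect fifth is Bb, so the target letter is B.
From Fb, a perfect fifth is 7 semitones down: Bbb.

Bbb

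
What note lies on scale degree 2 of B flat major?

C

The Bb major scale runs Bb C D Eb F G A.
Degree 2 is C.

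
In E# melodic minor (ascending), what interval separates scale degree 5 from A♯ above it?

minor seventh

Scale degree 5 of E# melodic minor (ascending) is B#.
B# up to A#: letters B→A make it a seventh; 10 semitones makes it minor.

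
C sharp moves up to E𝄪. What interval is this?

augmented third

The letter names run C→E, a span of 2 letter steps, so the interval is some kind of third.
C# to E## is 5 semitones. A major third is 4, so 5 makes it augmented.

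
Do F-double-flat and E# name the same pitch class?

No

Fbb is pitch class 3; E# is pitch class 5.
The pitch classes differ (3 vs. 5), so they are not enharmonic equivalents.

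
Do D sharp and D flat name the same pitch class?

D# is pitch class 3; Db is pitch class 1.
The pitch classes differ (3 vs. 1), so they are not enharmonic equivalents.

No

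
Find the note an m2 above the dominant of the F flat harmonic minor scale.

The dominant of Fb harmonic minor is Cb.
A minor second (1 semitone) above Cb lands on the letter D, giving Dbb.

Dbb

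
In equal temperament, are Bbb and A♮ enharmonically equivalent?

Bbb is pitch class 9; A is pitch class 9.
All spellings map to pitch class 9, so they are enharmonically equivalent.

Yes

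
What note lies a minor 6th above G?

Eb

A sixth above G lands on the letter E.
A minor sixth spans 8 semitones, so G moves to pitch class 3. On the letter E that is Eb.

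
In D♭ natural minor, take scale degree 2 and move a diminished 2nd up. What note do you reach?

Fbb

Scale degree 2 of Db natural minor is Eb.
A diminished second (0 semitones) above Eb lands on the letter F, giving Fbb.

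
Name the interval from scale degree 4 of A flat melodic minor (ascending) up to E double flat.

Scale degree 4 of Ab melodic minor (ascending) is Db.
Db up to Ebb: letters D→E make it a second; 1 semitone makes it minor.

minor second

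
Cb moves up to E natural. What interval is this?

augmented third

Counting letters C–D–E gives a third.
Cb→E = 5 semitones, 1 wider than the major third (4), so augmented.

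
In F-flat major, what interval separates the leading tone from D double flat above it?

The leading tone of Fb major is Eb.
Eb up to Dbb: letters E→D make it a seventh; 9 semitones makes it diminished.

diminished seventh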